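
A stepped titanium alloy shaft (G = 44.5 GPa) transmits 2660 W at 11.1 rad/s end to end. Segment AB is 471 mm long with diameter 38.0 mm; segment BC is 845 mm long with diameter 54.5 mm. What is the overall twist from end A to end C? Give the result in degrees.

1.01°

ω = 11.1 rad/s, so T = P/ω = 2660 / 11.10 = 239.6 N·m.
J_AB = π(0.0380)⁴/32 = 2.05×10^-7 m⁴; J_BC = π(0.0545)⁴/32 = 8.66×10^-7 m⁴.
θ = (T/G)·Σ L_i/J_i = (239.6/44.5×10⁹)·(0.471/2.05×10^-7 + 0.845/8.66×10^-7) = 0.01764 rad.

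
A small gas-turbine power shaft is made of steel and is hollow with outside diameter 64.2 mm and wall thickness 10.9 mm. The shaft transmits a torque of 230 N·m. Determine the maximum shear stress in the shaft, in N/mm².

J = π(d_o⁴ − d_i⁴)/32 = π(0.0642⁴ − 0.0424⁴)/32 = 1.350×10^-6 m⁴.
τ_max = T·r/J = 230.0 × 0.0321 / 1.350×10^-6 = 5.467×10^6 Pa.

5.47 N/mm²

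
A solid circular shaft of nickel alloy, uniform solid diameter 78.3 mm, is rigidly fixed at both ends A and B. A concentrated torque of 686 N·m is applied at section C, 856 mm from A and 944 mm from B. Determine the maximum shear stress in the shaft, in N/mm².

3.82 N/mm²

With uniform GJ and both ends fixed, compatibility θ_AC = θ_CB gives T_A·a = T_B·b, together with T_A + T_B = T₀.
T_A = T₀·b/(a+b) = 686.0·944/1800 = 359.8 N·m; T_B = 326.2 N·m.
τ in each portion: τ_AC = 3.82×10^6 Pa, τ_CB = 3.46×10^6 Pa; maximum is in AC.
τ_max = T_AC·r/J = 359.8·0.0391/3.69×10^-6 = 3.817×10^6 Pa.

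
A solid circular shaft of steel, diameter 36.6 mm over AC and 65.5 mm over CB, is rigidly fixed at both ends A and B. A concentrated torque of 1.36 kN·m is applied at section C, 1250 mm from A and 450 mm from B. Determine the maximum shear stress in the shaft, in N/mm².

23.8 N/mm²

Compatibility: T_A·a/J_AC = T_B·b/J_CB with T_A + T_B = T₀.
J_AC = 1.76×10^-7 m⁴, J_CB = 1.81×10^-6 m⁴, so T_A = T₀·(J_AC/a)/((J_AC/a)+(J_CB/b)) = 46.11 N·m, T_B = 1314 N·m.
τ in each portion: τ_AC = 4.79×10^6 Pa, τ_CB = 2.38×10^7 Pa; maximum is in CB.
τ_max = T_CB·r/J = 1314·0.0328/1.81×10^-6 = 2.381×10^7 Pa.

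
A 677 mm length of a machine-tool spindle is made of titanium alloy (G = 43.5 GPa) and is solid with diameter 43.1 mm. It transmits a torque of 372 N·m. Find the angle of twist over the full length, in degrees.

J = πd⁴/32 = π(0.0431)⁴/32 = 3.388×10^-7 m⁴.
θ = T·L/(G·J) = 372.0 × 0.677 / (43.5×10⁹ × 3.388×10^-7) = 0.01709 rad.

0.979°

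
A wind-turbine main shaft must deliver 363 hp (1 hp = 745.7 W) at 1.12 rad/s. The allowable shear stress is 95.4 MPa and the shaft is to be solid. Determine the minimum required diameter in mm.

ω = 1.12 rad/s, so T = P/ω = 363×745.7 / 1.120 = 241700 N·m.
For a solid shaft τ_max = 16T/(πd³), so d = (16T/(π τ_allow))^(1/3) = (16·241700/(π·9.54×10^7))^(1/3) = 0.2345 m.

235 mm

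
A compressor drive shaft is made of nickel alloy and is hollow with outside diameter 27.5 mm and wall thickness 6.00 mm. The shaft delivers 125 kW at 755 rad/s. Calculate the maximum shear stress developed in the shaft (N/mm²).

45.1 N/mm²

ω = 755 rad/s, so T = P/ω = 125×10³ / 755.0 = 165.6 N·m.
J = π(d_o⁴ − d_i⁴)/32 = π(0.0275⁴ − 0.0155⁴)/32 = 5.048×10^-8 m⁴.
τ_max = T·r/J = 165.6 × 0.0138 / 5.048×10^-8 = 4.510×10^7 Pa.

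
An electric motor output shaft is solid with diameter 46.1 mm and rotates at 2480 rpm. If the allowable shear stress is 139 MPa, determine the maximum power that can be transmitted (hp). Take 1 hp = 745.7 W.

J = πd⁴/32 = π(0.0461)⁴/32 = 4.434×10^-7 m⁴.
T_max = τ_allow·J/r = 1.39×10^8 × 4.434×10^-7 / 0.0231 = 2674 N·m.
ω = 2π·2480/60 = 259.7 rad/s, so P_max = T_max·ω = 6.944×10^5 W.

931 hp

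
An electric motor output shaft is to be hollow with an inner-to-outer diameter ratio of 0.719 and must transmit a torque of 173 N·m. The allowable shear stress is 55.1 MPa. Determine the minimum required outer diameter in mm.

For a hollow shaft with d_i/d_o = 0.719: τ_max = 16T/(π d_o³ (1−k⁴)), so d_o = [16T/(π τ_allow (1−k⁴))]^(1/3) = [16·173.0/(π·5.51×10^7·0.7328)]^(1/3) = 0.02794 m.

27.9 mm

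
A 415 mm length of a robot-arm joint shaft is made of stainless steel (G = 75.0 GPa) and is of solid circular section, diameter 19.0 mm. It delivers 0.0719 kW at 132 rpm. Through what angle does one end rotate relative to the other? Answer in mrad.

2.25 mrad

ω = 2π·132/60 = 13.82 rad/s, so T = P/ω = 0.0719×10³ / 13.82 = 5.201 N·m.
J = πd⁴/32 = π(0.0190)⁴/32 = 1.279×10^-8 m⁴.
θ = T·L/(G·J) = 5.201 × 0.415 / (75.0×10⁹ × 1.279×10^-8) = 2.250×10^-3 rad.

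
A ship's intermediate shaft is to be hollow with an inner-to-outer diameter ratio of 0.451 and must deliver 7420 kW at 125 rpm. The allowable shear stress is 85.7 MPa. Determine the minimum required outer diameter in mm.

ω = 2π·125/60 = 13.09 rad/s, so T = P/ω = 7420×10³ / 13.09 = 566800 N·m.
For a hollow shaft with d_i/d_o = 0.451: τ_max = 16T/(π d_o³ (1−k⁴)), so d_o = [16T/(π τ_allow (1−k⁴))]^(1/3) = [16·566800/(π·8.57×10^7·0.9586)]^(1/3) = 0.3275 m.

328 mm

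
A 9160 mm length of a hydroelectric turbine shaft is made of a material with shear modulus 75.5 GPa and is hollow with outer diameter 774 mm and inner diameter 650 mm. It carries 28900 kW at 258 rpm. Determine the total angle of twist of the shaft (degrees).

ω = 2π·258/60 = 27.02 rad/s, so T = P/ω = 28900×10³ / 27.02 = 1.070e6 N·m.
J = π(d_o⁴ − d_i⁴)/32 = π(0.774⁴ − 0.650⁴)/32 = 0.01771 m⁴.
θ = T·L/(G·J) = 1.070e6 × 9.16 / (75.5×10⁹ × 0.01771) = 7.328×10^-3 rad.

0.420°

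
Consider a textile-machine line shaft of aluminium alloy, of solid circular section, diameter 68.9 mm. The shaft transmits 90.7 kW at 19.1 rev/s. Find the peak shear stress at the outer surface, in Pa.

1.18e7 Pa

ω = 2π·19.1 = 120.0 rad/s, so T = P/ω = 90.7×10³ / 120.0 = 755.8 N·m.
J = πd⁴/32 = π(0.0689)⁴/32 = 2.212×10^-6 m⁴.
τ_max = T·r/J = 755.8 × 0.0345 / 2.212×10^-6 = 1.177×10^7 Pa.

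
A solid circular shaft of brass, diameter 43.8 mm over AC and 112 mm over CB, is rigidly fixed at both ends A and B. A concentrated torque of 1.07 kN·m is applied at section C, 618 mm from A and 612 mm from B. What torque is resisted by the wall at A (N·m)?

24.2 N·m

Compatibility: T_A·a/J_AC = T_B·b/J_CB with T_A + T_B = T₀.
J_AC = 3.61×10^-7 m⁴, J_CB = 1.54×10^-5 m⁴, so T_A = T₀·(J_AC/a)/((J_AC/a)+(J_CB/b)) = 24.22 N·m, T_B = 1046 N·m.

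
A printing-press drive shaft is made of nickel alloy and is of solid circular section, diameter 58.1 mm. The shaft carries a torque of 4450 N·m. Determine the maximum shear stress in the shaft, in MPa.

J = πd⁴/32 = π(0.0581)⁴/32 = 1.119×10^-6 m⁴.
τ_max = T·r/J = 4450 × 0.0290 / 1.119×10^-6 = 1.156×10^8 Pa.

116 MPa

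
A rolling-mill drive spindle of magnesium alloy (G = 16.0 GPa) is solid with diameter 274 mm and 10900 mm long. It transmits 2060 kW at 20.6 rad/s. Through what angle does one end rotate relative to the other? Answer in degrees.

ω = 20.6 rad/s, so T = P/ω = 2060×10³ / 20.60 = 100000 N·m.
J = πd⁴/32 = π(0.274)⁴/32 = 5.534×10^-4 m⁴.
θ = T·L/(G·J) = 100000 × 10.9 / (16.0×10⁹ × 5.534×10^-4) = 0.1231 rad.

7.05°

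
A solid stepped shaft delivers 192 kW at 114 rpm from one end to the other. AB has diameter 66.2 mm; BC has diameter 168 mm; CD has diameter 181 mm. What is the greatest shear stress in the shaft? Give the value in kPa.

ω = 2π·114/60 = 11.94 rad/s, so T = P/ω = 192×10³ / 11.94 = 16080 N·m.
Under the same torque, τ_max = 16T/(πd³) is largest where d is smallest — segment AB (d = 66.2 mm).
τ_max = 16·16080/(π·(0.0662)³) = 2.823×10^8 Pa.

282000 kPa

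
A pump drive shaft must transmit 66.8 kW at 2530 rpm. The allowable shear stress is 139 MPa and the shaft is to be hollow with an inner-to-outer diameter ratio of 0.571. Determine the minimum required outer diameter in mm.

21.8 mm

ω = 2π·2530/60 = 264.9 rad/s, so T = P/ω = 66.8×10³ / 264.9 = 252.1 N·m.
For a hollow shaft with d_i/d_o = 0.571: τ_max = 16T/(π d_o³ (1−k⁴)), so d_o = [16T/(π τ_allow (1−k⁴))]^(1/3) = [16·252.1/(π·1.39×10^8·0.8937)]^(1/3) = 0.02178 m.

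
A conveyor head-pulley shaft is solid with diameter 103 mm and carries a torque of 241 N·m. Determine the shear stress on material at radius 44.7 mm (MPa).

0.975 MPa

J = πd⁴/32 = π(0.103)⁴/32 = 1.105×10^-5 m⁴.
Shear stress varies linearly with radius: τ = T·r/J = 241.0 × 0.0447 / 1.105×10^-5 = 9.749×10^5 Pa.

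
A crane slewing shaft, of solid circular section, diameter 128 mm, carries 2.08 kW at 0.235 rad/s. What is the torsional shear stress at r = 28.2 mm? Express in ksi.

ω = 0.235 rad/s, so T = P/ω = 2.08×10³ / 0.2350 = 8851 N·m.
J = πd⁴/32 = π(0.128)⁴/32 = 2.635×10^-5 m⁴.
Shear stress varies linearly with radius: τ = T·r/J = 8851 × 0.0282 / 2.635×10^-5 = 9.471×10^6 Pa.

1.37 ksi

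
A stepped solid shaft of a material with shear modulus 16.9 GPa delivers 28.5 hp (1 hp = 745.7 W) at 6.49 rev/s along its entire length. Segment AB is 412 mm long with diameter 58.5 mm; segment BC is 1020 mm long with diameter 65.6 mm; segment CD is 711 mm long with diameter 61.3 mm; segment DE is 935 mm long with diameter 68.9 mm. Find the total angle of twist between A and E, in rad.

0.0572 rad

ω = 2π·6.49 = 40.78 rad/s, so T = P/ω = 28.5×745.7 / 40.78 = 521.2 N·m.
J_AB = π(0.0585)⁴/32 = 1.15×10^-6 m⁴; J_BC = π(0.0656)⁴/32 = 1.82×10^-6 m⁴; J_CD = π(0.0613)⁴/32 = 1.39×10^-6 m⁴; J_DE = π(0.0689)⁴/32 = 2.21×10^-6 m⁴.
θ = (T/G)·Σ L_i/J_i = (521.2/16.9×10⁹)·(0.412/1.15×10^-6 + 1.02/1.82×10^-6 + 0.711/1.39×10^-6 + 0.935/2.21×10^-6) = 0.05720 rad.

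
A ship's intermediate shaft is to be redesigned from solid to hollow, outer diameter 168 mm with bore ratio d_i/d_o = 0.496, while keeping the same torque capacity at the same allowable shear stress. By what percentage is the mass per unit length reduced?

Equal τ_max and T ⇒ the solid shaft needs d_s³ = d_o³(1−k⁴), so d_s = 168·(1−0.496⁴)^(1/3) = 164.5 mm.
Area ratio A_h/A_s = d_o²(1−k²)/d_s² = (1−k²)/(1−k⁴)^(2/3) = 0.7860.
Mass saving = 1 − 0.7860 = 21.4 %.

21.4 %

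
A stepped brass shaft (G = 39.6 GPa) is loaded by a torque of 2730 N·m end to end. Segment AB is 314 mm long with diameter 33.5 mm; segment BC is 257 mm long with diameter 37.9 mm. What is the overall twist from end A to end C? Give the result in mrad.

J_AB = π(0.0335)⁴/32 = 1.24×10^-7 m⁴; J_BC = π(0.0379)⁴/32 = 2.03×10^-7 m⁴.
θ = (T/G)·Σ L_i/J_i = (2730/39.6×10⁹)·(0.314/1.24×10^-7 + 0.257/2.03×10^-7) = 0.2625 rad.

263 mrad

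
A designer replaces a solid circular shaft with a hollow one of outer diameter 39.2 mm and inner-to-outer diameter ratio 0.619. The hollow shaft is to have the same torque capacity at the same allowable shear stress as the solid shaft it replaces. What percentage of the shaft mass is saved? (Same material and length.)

31.4 %

Equal τ_max and T ⇒ the solid shaft needs d_s³ = d_o³(1−k⁴), so d_s = 39.2·(1−0.619⁴)^(1/3) = 37.18 mm.
Area ratio A_h/A_s = d_o²(1−k²)/d_s² = (1−k²)/(1−k⁴)^(2/3) = 0.6857.
Mass saving = 1 − 0.6857 = 31.4 %.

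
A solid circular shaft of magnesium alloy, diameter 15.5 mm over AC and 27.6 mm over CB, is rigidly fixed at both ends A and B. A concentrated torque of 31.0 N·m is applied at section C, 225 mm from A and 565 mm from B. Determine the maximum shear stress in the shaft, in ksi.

1.23 ksi

Compatibility: T_A·a/J_AC = T_B·b/J_CB with T_A + T_B = T₀.
J_AC = 5.67×10^-9 m⁴, J_CB = 5.70×10^-8 m⁴, so T_A = T₀·(J_AC/a)/((J_AC/a)+(J_CB/b)) = 6.196 N·m, T_B = 24.80 N·m.
τ in each portion: τ_AC = 8.47×10^6 Pa, τ_CB = 6.01×10^6 Pa; maximum is in AC.
τ_max = T_AC·r/J = 6.196·0.00775/5.67×10^-9 = 8.473×10^6 Pa.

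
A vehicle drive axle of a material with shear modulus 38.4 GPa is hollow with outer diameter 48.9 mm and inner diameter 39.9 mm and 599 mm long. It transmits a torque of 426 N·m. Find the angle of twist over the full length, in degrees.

J = π(d_o⁴ − d_i⁴)/32 = π(0.0489⁴ − 0.0399⁴)/32 = 3.125×10^-7 m⁴.
θ = T·L/(G·J) = 426.0 × 0.599 / (38.4×10⁹ × 3.125×10^-7) = 0.02126 rad.

1.22°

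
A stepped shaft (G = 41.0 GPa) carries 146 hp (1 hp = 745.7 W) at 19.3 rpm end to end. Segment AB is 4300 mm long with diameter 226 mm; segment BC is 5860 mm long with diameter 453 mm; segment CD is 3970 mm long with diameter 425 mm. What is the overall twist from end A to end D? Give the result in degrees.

ω = 2π·19.3/60 = 2.021 rad/s, so T = P/ω = 146×745.7 / 2.021 = 53870 N·m.
J_AB = π(0.226)⁴/32 = 2.56×10^-4 m⁴; J_BC = π(0.453)⁴/32 = 4.13×10^-3 m⁴; J_CD = π(0.425)⁴/32 = 3.20×10^-3 m⁴.
θ = (T/G)·Σ L_i/J_i = (53870/41.0×10⁹)·(4.30/2.56×10^-4 + 5.86/4.13×10^-3 + 3.97/3.20×10^-3) = 0.02555 rad.

1.46°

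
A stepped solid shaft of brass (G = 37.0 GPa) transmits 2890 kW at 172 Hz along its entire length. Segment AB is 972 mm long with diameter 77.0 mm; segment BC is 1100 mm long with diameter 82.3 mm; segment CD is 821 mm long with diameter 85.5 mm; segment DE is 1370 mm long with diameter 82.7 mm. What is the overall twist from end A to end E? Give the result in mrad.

ω = 2π·172 = 1081 rad/s, so T = P/ω = 2890×10³ / 1081 = 2674 N·m.
J_AB = π(0.0770)⁴/32 = 3.45×10^-6 m⁴; J_BC = π(0.0823)⁴/32 = 4.50×10^-6 m⁴; J_CD = π(0.0855)⁴/32 = 5.25×10^-6 m⁴; J_DE = π(0.0827)⁴/32 = 4.59×10^-6 m⁴.
θ = (T/G)·Σ L_i/J_i = (2674/37.0×10⁹)·(0.972/3.45×10^-6 + 1.10/4.50×10^-6 + 0.821/5.25×10^-6 + 1.37/4.59×10^-6) = 0.07088 rad.

70.9 mrad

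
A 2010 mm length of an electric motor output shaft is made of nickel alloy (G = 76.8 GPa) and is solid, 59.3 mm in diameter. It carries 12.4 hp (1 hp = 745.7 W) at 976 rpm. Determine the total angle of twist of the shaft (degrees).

0.112°

ω = 2π·976/60 = 102.2 rad/s, so T = P/ω = 12.4×745.7 / 102.2 = 90.47 N·m.
J = πd⁴/32 = π(0.0593)⁴/32 = 1.214×10^-6 m⁴.
θ = T·L/(G·J) = 90.47 × 2.01 / (76.8×10⁹ × 1.214×10^-6) = 1.950×10^-3 rad.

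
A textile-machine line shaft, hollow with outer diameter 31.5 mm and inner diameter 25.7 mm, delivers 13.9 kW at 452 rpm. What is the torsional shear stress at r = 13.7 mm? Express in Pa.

7.47e7 Pa

ω = 2π·452/60 = 47.33 rad/s, so T = P/ω = 13.9×10³ / 47.33 = 293.7 N·m.
J = π(d_o⁴ − d_i⁴)/32 = π(0.0315⁴ − 0.0257⁴)/32 = 5.383×10^-8 m⁴.
Shear stress varies linearly with radius: τ = T·r/J = 293.7 × 0.0137 / 5.383×10^-8 = 7.474×10^7 Pa.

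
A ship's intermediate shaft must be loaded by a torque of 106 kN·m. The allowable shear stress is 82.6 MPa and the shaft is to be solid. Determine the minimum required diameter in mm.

187 mm

For a solid shaft τ_max = 16T/(πd³), so d = (16T/(π τ_allow))^(1/3) = (16·106000/(π·8.26×10^7))^(1/3) = 0.1870 m.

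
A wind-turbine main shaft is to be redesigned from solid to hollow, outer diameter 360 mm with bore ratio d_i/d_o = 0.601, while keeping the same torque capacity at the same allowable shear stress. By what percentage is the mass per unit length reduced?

29.9 %

Equal τ_max and T ⇒ the solid shaft needs d_s³ = d_o³(1−k⁴), so d_s = 360·(1−0.601⁴)^(1/3) = 343.6 mm.
Area ratio A_h/A_s = d_o²(1−k²)/d_s² = (1−k²)/(1−k⁴)^(2/3) = 0.7012.
Mass saving = 1 − 0.7012 = 29.9 %.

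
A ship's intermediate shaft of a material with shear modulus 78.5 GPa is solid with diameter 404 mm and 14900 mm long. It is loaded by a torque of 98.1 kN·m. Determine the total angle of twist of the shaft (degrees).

J = πd⁴/32 = π(0.404)⁴/32 = 2.615×10^-3 m⁴.
θ = T·L/(G·J) = 98100 × 14.9 / (78.5×10⁹ × 2.615×10^-3) = 7.120×10^-3 rad.

0.408°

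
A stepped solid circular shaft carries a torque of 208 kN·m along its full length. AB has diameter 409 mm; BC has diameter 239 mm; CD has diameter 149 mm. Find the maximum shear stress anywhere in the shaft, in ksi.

46.4 ksi

Under the same torque, τ_max = 16T/(πd³) is largest where d is smallest — segment CD (d = 149 mm).
τ_max = 16·208000/(π·(0.149)³) = 3.202×10^8 Pa.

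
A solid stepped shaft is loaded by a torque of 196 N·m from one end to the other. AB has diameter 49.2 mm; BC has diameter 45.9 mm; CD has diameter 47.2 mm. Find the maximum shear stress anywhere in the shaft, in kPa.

Under the same torque, τ_max = 16T/(πd³) is largest where d is smallest — segment BC (d = 45.9 mm).
τ_max = 16·196.0/(π·(0.0459)³) = 1.032×10^7 Pa.

10300 kPa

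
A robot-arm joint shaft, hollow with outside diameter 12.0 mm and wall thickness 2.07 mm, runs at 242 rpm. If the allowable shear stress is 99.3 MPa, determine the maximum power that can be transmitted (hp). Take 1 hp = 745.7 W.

J = π(d_o⁴ − d_i⁴)/32 = π(0.0120⁴ − 0.00786⁴)/32 = 1.661×10^-9 m⁴.
T_max = τ_allow·J/r = 9.93×10^7 × 1.661×10^-9 / 0.00600 = 27.49 N·m.
ω = 2π·242/60 = 25.34 rad/s, so P_max = T_max·ω = 696.7 W.

0.934 hp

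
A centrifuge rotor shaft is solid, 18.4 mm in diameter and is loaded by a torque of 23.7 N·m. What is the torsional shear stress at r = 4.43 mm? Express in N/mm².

9.33 N/mm²

J = πd⁴/32 = π(0.0184)⁴/32 = 1.125×10^-8 m⁴.
Shear stress varies linearly with radius: τ = T·r/J = 23.70 × 0.00443 / 1.125×10^-8 = 9.330×10^6 Pa.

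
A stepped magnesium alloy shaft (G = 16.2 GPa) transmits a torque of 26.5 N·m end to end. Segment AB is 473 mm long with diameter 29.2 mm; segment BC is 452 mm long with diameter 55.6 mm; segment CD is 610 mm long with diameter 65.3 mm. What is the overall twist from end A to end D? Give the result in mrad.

J_AB = π(0.0292)⁴/32 = 7.14×10^-8 m⁴; J_BC = π(0.0556)⁴/32 = 9.38×10^-7 m⁴; J_CD = π(0.0653)⁴/32 = 1.79×10^-6 m⁴.
θ = (T/G)·Σ L_i/J_i = (26.50/16.2×10⁹)·(0.473/7.14×10^-8 + 0.452/9.38×10^-7 + 0.610/1.79×10^-6) = 0.01219 rad.

12.2 mrad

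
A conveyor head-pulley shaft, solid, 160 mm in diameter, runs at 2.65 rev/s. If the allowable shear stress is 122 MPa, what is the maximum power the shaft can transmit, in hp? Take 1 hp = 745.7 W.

2190 hp

J = πd⁴/32 = π(0.160)⁴/32 = 6.434×10^-5 m⁴.
T_max = τ_allow·J/r = 1.22×10^8 × 6.434×10^-5 / 0.0800 = 98120 N·m.
ω = 2π·2.65 = 16.65 rad/s, so P_max = T_max·ω = 1.634×10^6 W.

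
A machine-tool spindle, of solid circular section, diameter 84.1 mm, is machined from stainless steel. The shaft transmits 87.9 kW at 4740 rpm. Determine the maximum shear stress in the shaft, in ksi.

ω = 2π·4740/60 = 496.4 rad/s, so T = P/ω = 87.9×10³ / 496.4 = 177.1 N·m.
J = πd⁴/32 = π(0.0841)⁴/32 = 4.911×10^-6 m⁴.
τ_max = T·r/J = 177.1 × 0.0420 / 4.911×10^-6 = 1.516×10^6 Pa.

0.220 ksi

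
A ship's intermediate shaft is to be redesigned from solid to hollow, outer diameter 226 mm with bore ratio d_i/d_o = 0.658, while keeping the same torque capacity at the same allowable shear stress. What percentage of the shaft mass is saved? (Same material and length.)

Equal τ_max and T ⇒ the solid shaft needs d_s³ = d_o³(1−k⁴), so d_s = 226·(1−0.658⁴)^(1/3) = 210.9 mm.
Area ratio A_h/A_s = d_o²(1−k²)/d_s² = (1−k²)/(1−k⁴)^(2/3) = 0.6512.
Mass saving = 1 − 0.6512 = 34.9 %.

34.9 %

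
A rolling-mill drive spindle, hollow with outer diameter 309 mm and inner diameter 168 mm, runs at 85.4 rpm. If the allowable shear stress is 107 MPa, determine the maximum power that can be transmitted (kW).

J = π(d_o⁴ − d_i⁴)/32 = π(0.309⁴ − 0.168⁴)/32 = 8.168×10^-4 m⁴.
T_max = τ_allow·J/r = 1.07×10^8 × 8.168×10^-4 / 0.154 = 565700 N·m.
ω = 2π·85.4/60 = 8.943 rad/s, so P_max = T_max·ω = 5.059×10^6 W.

5060 kW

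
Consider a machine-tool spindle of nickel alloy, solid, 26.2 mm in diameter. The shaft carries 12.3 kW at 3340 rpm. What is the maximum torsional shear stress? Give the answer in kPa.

ω = 2π·3340/60 = 349.8 rad/s, so T = P/ω = 12.3×10³ / 349.8 = 35.17 N·m.
J = πd⁴/32 = π(0.0262)⁴/32 = 4.626×10^-8 m⁴.
τ_max = T·r/J = 35.17 × 0.0131 / 4.626×10^-8 = 9.959×10^6 Pa.

9960 kPa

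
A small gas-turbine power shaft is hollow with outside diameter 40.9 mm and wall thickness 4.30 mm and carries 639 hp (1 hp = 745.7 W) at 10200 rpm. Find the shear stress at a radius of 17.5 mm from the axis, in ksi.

ω = 2π·10200/60 = 1068 rad/s, so T = P/ω = 639×745.7 / 1068 = 446.1 N·m.
J = π(d_o⁴ − d_i⁴)/32 = π(0.0409⁴ − 0.0323⁴)/32 = 1.679×10^-7 m⁴.
Shear stress varies linearly with radius: τ = T·r/J = 446.1 × 0.0175 / 1.679×10^-7 = 4.651×10^7 Pa.

6.75 ksi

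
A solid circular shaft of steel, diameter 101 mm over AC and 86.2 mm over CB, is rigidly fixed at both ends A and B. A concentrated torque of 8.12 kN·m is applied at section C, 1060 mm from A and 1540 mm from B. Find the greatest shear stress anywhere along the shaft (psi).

4260 psi

Compatibility: T_A·a/J_AC = T_B·b/J_CB with T_A + T_B = T₀.
J_AC = 1.02×10^-5 m⁴, J_CB = 5.42×10^-6 m⁴, so T_A = T₀·(J_AC/a)/((J_AC/a)+(J_CB/b)) = 5948 N·m, T_B = 2172 N·m.
τ in each portion: τ_AC = 2.94×10^7 Pa, τ_CB = 1.73×10^7 Pa; maximum is in AC.
τ_max = T_AC·r/J = 5948·0.0505/1.02×10^-5 = 2.940×10^7 Pa.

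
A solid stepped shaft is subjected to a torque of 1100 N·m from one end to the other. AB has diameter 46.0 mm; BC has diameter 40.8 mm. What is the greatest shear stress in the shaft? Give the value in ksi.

12.0 ksi

Under the same torque, τ_max = 16T/(πd³) is largest where d is smallest — segment BC (d = 40.8 mm).
τ_max = 16·1100/(π·(0.0408)³) = 8.249×10^7 Pa.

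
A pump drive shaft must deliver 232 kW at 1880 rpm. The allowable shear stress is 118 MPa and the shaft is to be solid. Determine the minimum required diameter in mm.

37.1 mm

ω = 2π·1880/60 = 196.9 rad/s, so T = P/ω = 232×10³ / 196.9 = 1178 N·m.
For a solid shaft τ_max = 16T/(πd³), so d = (16T/(π τ_allow))^(1/3) = (16·1178/(π·1.18×10^8))^(1/3) = 0.03705 m.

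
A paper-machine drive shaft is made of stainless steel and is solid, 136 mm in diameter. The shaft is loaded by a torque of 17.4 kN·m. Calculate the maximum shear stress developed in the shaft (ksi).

J = πd⁴/32 = π(0.136)⁴/32 = 3.359×10^-5 m⁴.
τ_max = T·r/J = 17400 × 0.0680 / 3.359×10^-5 = 3.523×10^7 Pa.

5.11 ksi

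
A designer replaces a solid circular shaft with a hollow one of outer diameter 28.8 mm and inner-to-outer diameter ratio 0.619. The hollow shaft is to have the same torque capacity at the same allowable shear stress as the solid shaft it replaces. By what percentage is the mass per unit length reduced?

31.4 %

Equal τ_max and T ⇒ the solid shaft needs d_s³ = d_o³(1−k⁴), so d_s = 28.8·(1−0.619⁴)^(1/3) = 27.32 mm.
Area ratio A_h/A_s = d_o²(1−k²)/d_s² = (1−k²)/(1−k⁴)^(2/3) = 0.6857.
Mass saving = 1 − 0.6857 = 31.4 %.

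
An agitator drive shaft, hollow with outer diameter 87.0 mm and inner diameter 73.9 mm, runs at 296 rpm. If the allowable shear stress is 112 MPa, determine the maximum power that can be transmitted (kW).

215 kW

J = π(d_o⁴ − d_i⁴)/32 = π(0.0870⁴ − 0.0739⁴)/32 = 2.696×10^-6 m⁴.
T_max = τ_allow·J/r = 1.12×10^8 × 2.696×10^-6 / 0.0435 = 6942 N·m.
ω = 2π·296/60 = 31.00 rad/s, so P_max = T_max·ω = 2.152×10^5 W.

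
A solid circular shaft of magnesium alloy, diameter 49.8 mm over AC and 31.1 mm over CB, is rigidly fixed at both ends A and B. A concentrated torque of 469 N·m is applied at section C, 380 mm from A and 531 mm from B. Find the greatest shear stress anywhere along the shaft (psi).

Compatibility: T_A·a/J_AC = T_B·b/J_CB with T_A + T_B = T₀.
J_AC = 6.04×10^-7 m⁴, J_CB = 9.18×10^-8 m⁴, so T_A = T₀·(J_AC/a)/((J_AC/a)+(J_CB/b)) = 423.0 N·m, T_B = 46.04 N·m.
τ in each portion: τ_AC = 1.74×10^7 Pa, τ_CB = 7.79×10^6 Pa; maximum is in AC.
τ_max = T_AC·r/J = 423.0·0.0249/6.04×10^-7 = 1.744×10^7 Pa.

2530 psi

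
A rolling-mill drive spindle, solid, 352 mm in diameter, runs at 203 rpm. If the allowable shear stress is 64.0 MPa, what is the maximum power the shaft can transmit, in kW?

J = πd⁴/32 = π(0.352)⁴/32 = 1.507×10^-3 m⁴.
T_max = τ_allow·J/r = 6.40×10^7 × 1.507×10^-3 / 0.176 = 548100 N·m.
ω = 2π·203/60 = 21.26 rad/s, so P_max = T_max·ω = 1.165×10^7 W.

11700 kW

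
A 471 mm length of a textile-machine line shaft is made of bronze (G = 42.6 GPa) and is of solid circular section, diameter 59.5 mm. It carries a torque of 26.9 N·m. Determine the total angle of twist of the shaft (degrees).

J = πd⁴/32 = π(0.0595)⁴/32 = 1.230×10^-6 m⁴.
θ = T·L/(G·J) = 26.90 × 0.471 / (42.6×10⁹ × 1.230×10^-6) = 2.417×10^-4 rad.

0.0138°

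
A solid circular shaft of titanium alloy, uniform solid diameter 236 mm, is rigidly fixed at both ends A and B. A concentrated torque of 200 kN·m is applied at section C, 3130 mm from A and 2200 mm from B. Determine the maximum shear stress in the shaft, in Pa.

With uniform GJ and both ends fixed, compatibility θ_AC = θ_CB gives T_A·a = T_B·b, together with T_A + T_B = T₀.
T_A = T₀·b/(a+b) = 200000·2200/5330 = 82550 N·m; T_B = 117400 N·m.
τ in each portion: τ_AC = 3.20×10^7 Pa, τ_CB = 4.55×10^7 Pa; maximum is in CB.
τ_max = T_CB·r/J = 117400·0.118/3.05×10^-4 = 4.551×10^7 Pa.

4.55e7 Pa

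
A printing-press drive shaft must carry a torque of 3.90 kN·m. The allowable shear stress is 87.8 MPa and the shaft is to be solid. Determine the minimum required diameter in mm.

60.9 mm

For a solid shaft τ_max = 16T/(πd³), so d = (16T/(π τ_allow))^(1/3) = (16·3900/(π·8.78×10^7))^(1/3) = 0.06093 m.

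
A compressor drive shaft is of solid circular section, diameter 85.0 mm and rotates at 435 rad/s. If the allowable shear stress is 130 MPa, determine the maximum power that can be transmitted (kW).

6820 kW

J = πd⁴/32 = π(0.0850)⁴/32 = 5.125×10^-6 m⁴.
T_max = τ_allow·J/r = 1.30×10^8 × 5.125×10^-6 / 0.0425 = 15680 N·m.
ω = 435 rad/s, so P_max = T_max·ω = 6.819×10^6 W.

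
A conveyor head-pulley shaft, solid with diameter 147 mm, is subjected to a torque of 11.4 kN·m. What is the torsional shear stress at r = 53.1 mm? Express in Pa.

J = πd⁴/32 = π(0.147)⁴/32 = 4.584×10^-5 m⁴.
Shear stress varies linearly with radius: τ = T·r/J = 11400 × 0.0531 / 4.584×10^-5 = 1.320×10^7 Pa.

1.32e7 Pa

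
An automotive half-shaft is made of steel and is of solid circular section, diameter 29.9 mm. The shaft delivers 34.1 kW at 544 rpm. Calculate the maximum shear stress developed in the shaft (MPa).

ω = 2π·544/60 = 56.97 rad/s, so T = P/ω = 34.1×10³ / 56.97 = 598.6 N·m.
J = πd⁴/32 = π(0.0299)⁴/32 = 7.847×10^-8 m⁴.
τ_max = T·r/J = 598.6 × 0.0149 / 7.847×10^-8 = 1.140×10^8 Pa.

114 MPa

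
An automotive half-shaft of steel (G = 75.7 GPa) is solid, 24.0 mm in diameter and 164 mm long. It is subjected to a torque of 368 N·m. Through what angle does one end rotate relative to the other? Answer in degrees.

1.40°

J = πd⁴/32 = π(0.0240)⁴/32 = 3.257×10^-8 m⁴.
θ = T·L/(G·J) = 368.0 × 0.164 / (75.7×10⁹ × 3.257×10^-8) = 0.02448 rad.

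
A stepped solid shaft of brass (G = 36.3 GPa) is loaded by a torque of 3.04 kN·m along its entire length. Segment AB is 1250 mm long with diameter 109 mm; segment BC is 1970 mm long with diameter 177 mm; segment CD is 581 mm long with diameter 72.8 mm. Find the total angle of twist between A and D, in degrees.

1.54°

J_AB = π(0.109)⁴/32 = 1.39×10^-5 m⁴; J_BC = π(0.177)⁴/32 = 9.64×10^-5 m⁴; J_CD = π(0.0728)⁴/32 = 2.76×10^-6 m⁴.
θ = (T/G)·Σ L_i/J_i = (3040/36.3×10⁹)·(1.25/1.39×10^-5 + 1.97/9.64×10^-5 + 0.581/2.76×10^-6) = 0.02691 rad.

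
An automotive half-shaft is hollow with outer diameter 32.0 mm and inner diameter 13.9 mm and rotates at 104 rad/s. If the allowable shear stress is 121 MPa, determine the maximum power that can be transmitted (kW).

J = π(d_o⁴ − d_i⁴)/32 = π(0.0320⁴ − 0.0139⁴)/32 = 9.928×10^-8 m⁴.
T_max = τ_allow·J/r = 1.21×10^8 × 9.928×10^-8 / 0.0160 = 750.8 N·m.
ω = 104 rad/s, so P_max = T_max·ω = 7.808×10^4 W.

78.1 kW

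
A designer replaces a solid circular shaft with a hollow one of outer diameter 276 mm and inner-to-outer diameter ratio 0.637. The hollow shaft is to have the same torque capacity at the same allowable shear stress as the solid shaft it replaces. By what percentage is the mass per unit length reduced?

Equal τ_max and T ⇒ the solid shaft needs d_s³ = d_o³(1−k⁴), so d_s = 276·(1−0.637⁴)^(1/3) = 259.9 mm.
Area ratio A_h/A_s = d_o²(1−k²)/d_s² = (1−k²)/(1−k⁴)^(2/3) = 0.6700.
Mass saving = 1 − 0.6700 = 33.0 %.

33.0 %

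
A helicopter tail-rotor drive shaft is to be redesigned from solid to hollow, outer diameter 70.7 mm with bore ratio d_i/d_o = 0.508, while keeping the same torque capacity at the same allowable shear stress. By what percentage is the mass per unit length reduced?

Equal τ_max and T ⇒ the solid shaft needs d_s³ = d_o³(1−k⁴), so d_s = 70.7·(1−0.508⁴)^(1/3) = 69.09 mm.
Area ratio A_h/A_s = d_o²(1−k²)/d_s² = (1−k²)/(1−k⁴)^(2/3) = 0.7768.
Mass saving = 1 − 0.7768 = 22.3 %.

22.3 %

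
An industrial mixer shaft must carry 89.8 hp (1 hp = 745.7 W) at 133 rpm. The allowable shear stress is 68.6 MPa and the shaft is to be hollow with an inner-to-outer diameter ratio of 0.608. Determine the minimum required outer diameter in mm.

74.5 mm

ω = 2π·133/60 = 13.93 rad/s, so T = P/ω = 89.8×745.7 / 13.93 = 4808 N·m.
For a hollow shaft with d_i/d_o = 0.608: τ_max = 16T/(π d_o³ (1−k⁴)), so d_o = [16T/(π τ_allow (1−k⁴))]^(1/3) = [16·4808/(π·6.86×10^7·0.8633)]^(1/3) = 0.07450 m.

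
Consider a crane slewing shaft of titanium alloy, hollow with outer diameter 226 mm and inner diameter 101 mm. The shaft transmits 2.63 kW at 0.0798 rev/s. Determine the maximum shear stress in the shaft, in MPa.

2.41 MPa

ω = 2π·0.0798 = 0.5014 rad/s, so T = P/ω = 2.63×10³ / 0.5014 = 5245 N·m.
J = π(d_o⁴ − d_i⁴)/32 = π(0.226⁴ − 0.101⁴)/32 = 2.459×10^-4 m⁴.
τ_max = T·r/J = 5245 × 0.113 / 2.459×10^-4 = 2.410×10^6 Pa.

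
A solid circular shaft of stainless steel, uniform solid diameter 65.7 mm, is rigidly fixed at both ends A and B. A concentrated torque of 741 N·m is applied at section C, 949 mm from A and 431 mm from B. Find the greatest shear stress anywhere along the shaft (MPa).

With uniform GJ and both ends fixed, compatibility θ_AC = θ_CB gives T_A·a = T_B·b, together with T_A + T_B = T₀.
T_A = T₀·b/(a+b) = 741.0·431/1380 = 231.4 N·m; T_B = 509.6 N·m.
τ in each portion: τ_AC = 4.16×10^6 Pa, τ_CB = 9.15×10^6 Pa; maximum is in CB.
τ_max = T_CB·r/J = 509.6·0.0329/1.83×10^-6 = 9.151×10^6 Pa.

9.15 MPa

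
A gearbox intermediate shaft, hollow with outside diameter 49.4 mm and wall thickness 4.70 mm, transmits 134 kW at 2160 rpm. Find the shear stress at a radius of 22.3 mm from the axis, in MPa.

39.6 MPa

ω = 2π·2160/60 = 226.2 rad/s, so T = P/ω = 134×10³ / 226.2 = 592.4 N·m.
J = π(d_o⁴ − d_i⁴)/32 = π(0.0494⁴ − 0.0400⁴)/32 = 3.333×10^-7 m⁴.
Shear stress varies linearly with radius: τ = T·r/J = 592.4 × 0.0223 / 3.333×10^-7 = 3.963×10^7 Pa.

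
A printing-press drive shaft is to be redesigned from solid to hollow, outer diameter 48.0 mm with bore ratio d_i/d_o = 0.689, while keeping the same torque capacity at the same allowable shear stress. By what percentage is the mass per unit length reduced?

37.7 %

Equal τ_max and T ⇒ the solid shaft needs d_s³ = d_o³(1−k⁴), so d_s = 48.0·(1−0.689⁴)^(1/3) = 44.08 mm.
Area ratio A_h/A_s = d_o²(1−k²)/d_s² = (1−k²)/(1−k⁴)^(2/3) = 0.6228.
Mass saving = 1 − 0.6228 = 37.7 %.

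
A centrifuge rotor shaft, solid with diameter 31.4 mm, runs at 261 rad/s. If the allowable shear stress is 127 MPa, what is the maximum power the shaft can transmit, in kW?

J = πd⁴/32 = π(0.0314)⁴/32 = 9.544×10^-8 m⁴.
T_max = τ_allow·J/r = 1.27×10^8 × 9.544×10^-8 / 0.0157 = 772.0 N·m.
ω = 261 rad/s, so P_max = T_max·ω = 2.015×10^5 W.

201 kW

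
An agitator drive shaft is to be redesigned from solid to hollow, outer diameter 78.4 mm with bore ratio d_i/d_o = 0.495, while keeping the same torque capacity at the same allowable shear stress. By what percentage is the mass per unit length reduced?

Equal τ_max and T ⇒ the solid shaft needs d_s³ = d_o³(1−k⁴), so d_s = 78.4·(1−0.495⁴)^(1/3) = 76.80 mm.
Area ratio A_h/A_s = d_o²(1−k²)/d_s² = (1−k²)/(1−k⁴)^(2/3) = 0.7868.
Mass saving = 1 − 0.7868 = 21.3 %.

21.3 %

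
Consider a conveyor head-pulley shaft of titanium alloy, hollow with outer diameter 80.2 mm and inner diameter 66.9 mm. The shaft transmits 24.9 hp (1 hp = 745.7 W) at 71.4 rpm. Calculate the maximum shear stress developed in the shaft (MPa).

ω = 2π·71.4/60 = 7.477 rad/s, so T = P/ω = 24.9×745.7 / 7.477 = 2483 N·m.
J = π(d_o⁴ − d_i⁴)/32 = π(0.0802⁴ − 0.0669⁴)/32 = 2.095×10^-6 m⁴.
τ_max = T·r/J = 2483 × 0.0401 / 2.095×10^-6 = 4.753×10^7 Pa.

47.5 MPa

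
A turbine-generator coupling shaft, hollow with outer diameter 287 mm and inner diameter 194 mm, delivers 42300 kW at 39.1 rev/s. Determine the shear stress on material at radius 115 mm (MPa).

ω = 2π·39.1 = 245.7 rad/s, so T = P/ω = 42300×10³ / 245.7 = 172200 N·m.
J = π(d_o⁴ − d_i⁴)/32 = π(0.287⁴ − 0.194⁴)/32 = 5.270×10^-4 m⁴.
Shear stress varies linearly with radius: τ = T·r/J = 172200 × 0.115 / 5.270×10^-4 = 3.757×10^7 Pa.

37.6 MPa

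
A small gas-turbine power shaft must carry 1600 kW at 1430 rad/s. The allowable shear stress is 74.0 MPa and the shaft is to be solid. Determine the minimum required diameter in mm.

ω = 1430 rad/s, so T = P/ω = 1600×10³ / 1430 = 1119 N·m.
For a solid shaft τ_max = 16T/(πd³), so d = (16T/(π τ_allow))^(1/3) = (16·1119/(π·7.40×10^7))^(1/3) = 0.04254 m.

42.5 mm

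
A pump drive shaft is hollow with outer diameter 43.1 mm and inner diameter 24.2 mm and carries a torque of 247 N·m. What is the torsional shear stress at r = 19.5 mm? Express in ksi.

J = π(d_o⁴ − d_i⁴)/32 = π(0.0431⁴ − 0.0242⁴)/32 = 3.051×10^-7 m⁴.
Shear stress varies linearly with radius: τ = T·r/J = 247.0 × 0.0195 / 3.051×10^-7 = 1.579×10^7 Pa.

2.29 ksi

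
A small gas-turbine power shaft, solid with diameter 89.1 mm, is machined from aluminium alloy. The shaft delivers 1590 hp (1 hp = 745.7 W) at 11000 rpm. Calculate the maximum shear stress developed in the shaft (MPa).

7.41 MPa

ω = 2π·11000/60 = 1152 rad/s, so T = P/ω = 1590×745.7 / 1152 = 1029 N·m.
J = πd⁴/32 = π(0.0891)⁴/32 = 6.187×10^-6 m⁴.
τ_max = T·r/J = 1029 × 0.0445 / 6.187×10^-6 = 7.411×10^6 Pa.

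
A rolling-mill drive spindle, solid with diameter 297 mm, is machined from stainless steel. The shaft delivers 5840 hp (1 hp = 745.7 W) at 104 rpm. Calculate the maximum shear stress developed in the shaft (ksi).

11.3 ksi

ω = 2π·104/60 = 10.89 rad/s, so T = P/ω = 5840×745.7 / 10.89 = 399900 N·m.
J = πd⁴/32 = π(0.297)⁴/32 = 7.639×10^-4 m⁴.
τ_max = T·r/J = 399900 × 0.148 / 7.639×10^-4 = 7.773×10^7 Pa.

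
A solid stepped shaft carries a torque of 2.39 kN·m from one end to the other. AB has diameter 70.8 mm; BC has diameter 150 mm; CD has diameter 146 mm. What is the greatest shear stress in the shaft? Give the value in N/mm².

Under the same torque, τ_max = 16T/(πd³) is largest where d is smallest — segment AB (d = 70.8 mm).
τ_max = 16·2390/(π·(0.0708)³) = 3.430×10^7 Pa.

34.3 N/mm²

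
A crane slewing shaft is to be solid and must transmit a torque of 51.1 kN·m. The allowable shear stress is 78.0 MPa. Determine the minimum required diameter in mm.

149 mm

For a solid shaft τ_max = 16T/(πd³), so d = (16T/(π τ_allow))^(1/3) = (16·51100/(π·7.80×10^7))^(1/3) = 0.1494 m.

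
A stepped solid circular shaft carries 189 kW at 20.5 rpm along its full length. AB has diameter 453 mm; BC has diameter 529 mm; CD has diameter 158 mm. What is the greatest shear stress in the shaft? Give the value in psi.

ω = 2π·20.5/60 = 2.147 rad/s, so T = P/ω = 189×10³ / 2.147 = 88040 N·m.
Under the same torque, τ_max = 16T/(πd³) is largest where d is smallest — segment CD (d = 158 mm).
τ_max = 16·88040/(π·(0.158)³) = 1.137×10^8 Pa.

16500 psi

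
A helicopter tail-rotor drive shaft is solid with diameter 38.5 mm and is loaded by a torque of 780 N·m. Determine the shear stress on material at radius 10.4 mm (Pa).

3.76e7 Pa

J = πd⁴/32 = π(0.0385)⁴/32 = 2.157×10^-7 m⁴.
Shear stress varies linearly with radius: τ = T·r/J = 780.0 × 0.0104 / 2.157×10^-7 = 3.761×10^7 Pa.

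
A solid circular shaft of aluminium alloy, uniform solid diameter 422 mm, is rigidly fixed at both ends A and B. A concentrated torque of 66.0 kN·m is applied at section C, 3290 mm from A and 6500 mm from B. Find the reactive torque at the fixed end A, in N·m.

With uniform GJ and both ends fixed, compatibility θ_AC = θ_CB gives T_A·a = T_B·b, together with T_A + T_B = T₀.
T_A = T₀·b/(a+b) = 66000·6500/9790 = 43820 N·m; T_B = 22180 N·m.

43800 N·m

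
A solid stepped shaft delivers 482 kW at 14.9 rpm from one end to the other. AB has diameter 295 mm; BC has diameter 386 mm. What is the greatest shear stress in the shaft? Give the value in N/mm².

61.3 N/mm²

ω = 2π·14.9/60 = 1.560 rad/s, so T = P/ω = 482×10³ / 1.560 = 308900 N·m.
Under the same torque, τ_max = 16T/(πd³) is largest where d is smallest — segment AB (d = 295 mm).
τ_max = 16·308900/(π·(0.295)³) = 6.128×10^7 Pa.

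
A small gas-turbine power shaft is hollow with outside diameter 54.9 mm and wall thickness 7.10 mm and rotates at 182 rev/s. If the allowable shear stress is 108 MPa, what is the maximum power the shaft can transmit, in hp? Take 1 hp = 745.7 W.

J = π(d_o⁴ − d_i⁴)/32 = π(0.0549⁴ − 0.0407⁴)/32 = 6.225×10^-7 m⁴.
T_max = τ_allow·J/r = 1.08×10^8 × 6.225×10^-7 / 0.0274 = 2449 N·m.
ω = 2π·182 = 1144 rad/s, so P_max = T_max·ω = 2.801×10^6 W.

3760 hp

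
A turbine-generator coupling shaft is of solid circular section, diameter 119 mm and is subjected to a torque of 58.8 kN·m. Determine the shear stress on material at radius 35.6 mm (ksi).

J = πd⁴/32 = π(0.119)⁴/32 = 1.969×10^-5 m⁴.
Shear stress varies linearly with radius: τ = T·r/J = 58800 × 0.0356 / 1.969×10^-5 = 1.063×10^8 Pa.

15.4 ksi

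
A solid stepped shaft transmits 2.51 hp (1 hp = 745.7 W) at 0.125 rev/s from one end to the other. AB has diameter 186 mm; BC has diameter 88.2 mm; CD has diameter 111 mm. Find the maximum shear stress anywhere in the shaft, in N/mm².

17.7 N/mm²

ω = 2π·0.125 = 0.7854 rad/s, so T = P/ω = 2.51×745.7 / 0.7854 = 2383 N·m.
Under the same torque, τ_max = 16T/(πd³) is largest where d is smallest — segment BC (d = 88.2 mm).
τ_max = 16·2383/(π·(0.0882)³) = 1.769×10^7 Pa.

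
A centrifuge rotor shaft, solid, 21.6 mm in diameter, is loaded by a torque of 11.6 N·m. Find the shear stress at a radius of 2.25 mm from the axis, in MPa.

J = πd⁴/32 = π(0.0216)⁴/32 = 2.137×10^-8 m⁴.
Shear stress varies linearly with radius: τ = T·r/J = 11.60 × 0.00225 / 2.137×10^-8 = 1.221×10^6 Pa.

1.22 MPa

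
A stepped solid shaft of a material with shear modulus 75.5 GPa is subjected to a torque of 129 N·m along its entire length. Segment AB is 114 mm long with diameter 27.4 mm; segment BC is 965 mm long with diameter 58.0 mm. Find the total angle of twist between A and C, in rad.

J_AB = π(0.0274)⁴/32 = 5.53×10^-8 m⁴; J_BC = π(0.0580)⁴/32 = 1.11×10^-6 m⁴.
θ = (T/G)·Σ L_i/J_i = (129.0/75.5×10⁹)·(0.114/5.53×10^-8 + 0.965/1.11×10^-6) = 5.004×10^-3 rad.

0.00500 rad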